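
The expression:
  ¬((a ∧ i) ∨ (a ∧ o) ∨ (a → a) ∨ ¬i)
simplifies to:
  False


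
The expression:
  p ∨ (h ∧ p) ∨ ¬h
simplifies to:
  p ∨ ¬h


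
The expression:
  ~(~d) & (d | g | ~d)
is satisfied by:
  {d: True}


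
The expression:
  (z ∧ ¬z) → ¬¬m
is always true.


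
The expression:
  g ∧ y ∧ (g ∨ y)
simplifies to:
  g ∧ y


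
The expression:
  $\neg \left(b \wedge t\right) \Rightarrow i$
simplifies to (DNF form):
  $i \vee \left(b \wedge t\right)$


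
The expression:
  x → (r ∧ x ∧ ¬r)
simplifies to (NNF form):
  ¬x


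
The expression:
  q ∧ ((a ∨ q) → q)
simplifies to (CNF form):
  q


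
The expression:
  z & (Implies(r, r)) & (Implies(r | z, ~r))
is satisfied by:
  {z: True, r: False}


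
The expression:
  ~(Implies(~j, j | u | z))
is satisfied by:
  {u: False, z: False, j: False}


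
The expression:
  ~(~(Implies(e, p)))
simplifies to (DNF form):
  p | ~e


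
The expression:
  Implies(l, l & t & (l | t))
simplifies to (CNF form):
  t | ~l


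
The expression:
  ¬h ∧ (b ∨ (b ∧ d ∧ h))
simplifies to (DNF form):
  b ∧ ¬h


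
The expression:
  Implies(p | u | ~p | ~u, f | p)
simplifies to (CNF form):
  f | p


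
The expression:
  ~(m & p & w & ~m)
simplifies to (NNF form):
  True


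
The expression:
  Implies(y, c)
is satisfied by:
  {c: True, y: False}
  {y: False, c: False}
  {y: True, c: True}


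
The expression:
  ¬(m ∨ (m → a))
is never true.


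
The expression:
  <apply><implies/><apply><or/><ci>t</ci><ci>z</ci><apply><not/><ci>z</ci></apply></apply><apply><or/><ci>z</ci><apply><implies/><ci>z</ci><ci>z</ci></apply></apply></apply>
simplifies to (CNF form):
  <true/>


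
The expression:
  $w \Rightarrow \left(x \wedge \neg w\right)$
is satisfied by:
  {w: False}


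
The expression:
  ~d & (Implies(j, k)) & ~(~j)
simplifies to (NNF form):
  j & k & ~d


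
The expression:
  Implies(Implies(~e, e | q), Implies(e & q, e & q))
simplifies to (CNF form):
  True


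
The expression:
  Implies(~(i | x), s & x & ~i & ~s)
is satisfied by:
  {i: True, x: True}
  {i: True, x: False}
  {x: True, i: False}


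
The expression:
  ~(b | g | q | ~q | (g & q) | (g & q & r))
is never true.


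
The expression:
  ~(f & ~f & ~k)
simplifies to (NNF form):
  True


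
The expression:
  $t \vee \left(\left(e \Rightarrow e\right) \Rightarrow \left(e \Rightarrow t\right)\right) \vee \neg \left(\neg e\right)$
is always true.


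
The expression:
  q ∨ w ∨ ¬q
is always true.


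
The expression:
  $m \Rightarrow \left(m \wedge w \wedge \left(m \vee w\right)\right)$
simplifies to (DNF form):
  $w \vee \neg m$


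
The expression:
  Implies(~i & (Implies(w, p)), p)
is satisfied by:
  {i: True, p: True, w: True}
  {i: True, p: True, w: False}
  {i: True, w: True, p: False}
  {i: True, w: False, p: False}
  {p: True, w: True, i: False}
  {p: True, w: False, i: False}
  {w: True, p: False, i: False}


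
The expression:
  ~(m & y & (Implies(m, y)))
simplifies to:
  ~m | ~y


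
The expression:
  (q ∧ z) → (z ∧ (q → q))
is always true.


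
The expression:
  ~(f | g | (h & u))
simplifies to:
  ~f & ~g & (~h | ~u)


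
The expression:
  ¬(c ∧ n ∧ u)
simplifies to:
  ¬c ∨ ¬n ∨ ¬u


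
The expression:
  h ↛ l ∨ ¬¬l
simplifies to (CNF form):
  h ∨ l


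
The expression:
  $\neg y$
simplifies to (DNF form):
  $\neg y$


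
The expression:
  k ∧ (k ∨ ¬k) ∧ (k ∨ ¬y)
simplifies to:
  k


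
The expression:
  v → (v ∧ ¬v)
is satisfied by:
  {v: False}


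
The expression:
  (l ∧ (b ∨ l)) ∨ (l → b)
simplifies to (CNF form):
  True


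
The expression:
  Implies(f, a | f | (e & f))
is always true.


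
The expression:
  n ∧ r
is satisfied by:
  {r: True, n: True}


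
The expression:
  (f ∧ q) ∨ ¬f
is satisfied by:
  {q: True, f: False}
  {f: False, q: False}
  {f: True, q: True}


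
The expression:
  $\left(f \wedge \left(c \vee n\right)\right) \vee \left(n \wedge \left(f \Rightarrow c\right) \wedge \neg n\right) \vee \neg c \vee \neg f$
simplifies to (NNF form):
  $\text{True}$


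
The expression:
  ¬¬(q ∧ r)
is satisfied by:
  {r: True, q: True}


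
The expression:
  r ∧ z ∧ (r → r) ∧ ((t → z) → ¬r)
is never true.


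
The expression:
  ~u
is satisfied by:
  {u: False}


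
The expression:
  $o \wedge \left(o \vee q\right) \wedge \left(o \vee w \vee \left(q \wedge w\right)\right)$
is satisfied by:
  {o: True}


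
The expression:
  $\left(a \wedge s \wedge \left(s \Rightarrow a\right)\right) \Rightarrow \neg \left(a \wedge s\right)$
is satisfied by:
  {s: False, a: False}
  {a: True, s: False}
  {s: True, a: False}


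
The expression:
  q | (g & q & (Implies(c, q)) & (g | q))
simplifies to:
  q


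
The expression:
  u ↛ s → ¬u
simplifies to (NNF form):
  s ∨ ¬u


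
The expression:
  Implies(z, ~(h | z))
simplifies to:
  ~z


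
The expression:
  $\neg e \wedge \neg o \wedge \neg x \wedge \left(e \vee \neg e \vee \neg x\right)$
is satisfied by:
  {x: False, e: False, o: False}


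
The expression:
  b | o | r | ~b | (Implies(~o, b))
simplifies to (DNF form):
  True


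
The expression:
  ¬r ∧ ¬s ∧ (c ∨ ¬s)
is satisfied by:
  {r: False, s: False}


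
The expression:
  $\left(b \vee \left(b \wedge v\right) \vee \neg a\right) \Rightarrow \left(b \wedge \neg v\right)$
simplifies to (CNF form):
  $\left(a \vee b\right) \wedge \left(a \vee \neg v\right) \wedge \left(b \vee \neg b\right) \wedge \left(\neg b \vee \neg v\right)$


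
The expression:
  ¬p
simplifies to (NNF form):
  ¬p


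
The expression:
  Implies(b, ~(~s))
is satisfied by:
  {s: True, b: False}
  {b: False, s: False}
  {b: True, s: True}


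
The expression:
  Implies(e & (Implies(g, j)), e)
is always true.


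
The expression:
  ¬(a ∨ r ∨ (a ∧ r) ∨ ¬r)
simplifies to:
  False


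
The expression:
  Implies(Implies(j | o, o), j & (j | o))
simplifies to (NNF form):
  j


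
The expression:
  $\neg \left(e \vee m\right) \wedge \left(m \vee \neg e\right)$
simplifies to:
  $\neg e \wedge \neg m$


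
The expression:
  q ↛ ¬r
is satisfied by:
  {r: True, q: True}


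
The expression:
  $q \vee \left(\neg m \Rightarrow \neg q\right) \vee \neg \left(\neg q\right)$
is always true.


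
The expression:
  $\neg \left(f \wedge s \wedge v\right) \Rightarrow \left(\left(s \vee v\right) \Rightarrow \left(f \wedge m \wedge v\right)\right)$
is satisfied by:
  {f: True, m: True, v: False, s: False}
  {f: True, m: False, v: False, s: False}
  {m: True, s: False, f: False, v: False}
  {s: False, m: False, f: False, v: False}
  {v: True, f: True, m: True, s: False}
  {v: True, s: True, f: True, m: True}
  {v: True, s: True, f: True, m: False}


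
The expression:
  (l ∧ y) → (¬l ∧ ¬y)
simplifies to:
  ¬l ∨ ¬y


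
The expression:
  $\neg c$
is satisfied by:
  {c: False}


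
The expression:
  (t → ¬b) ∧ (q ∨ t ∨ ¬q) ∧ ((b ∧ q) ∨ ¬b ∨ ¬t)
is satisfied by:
  {t: False, b: False}
  {b: True, t: False}
  {t: True, b: False}


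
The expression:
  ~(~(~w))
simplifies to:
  ~w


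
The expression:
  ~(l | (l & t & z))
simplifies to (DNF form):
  ~l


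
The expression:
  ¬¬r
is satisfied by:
  {r: True}


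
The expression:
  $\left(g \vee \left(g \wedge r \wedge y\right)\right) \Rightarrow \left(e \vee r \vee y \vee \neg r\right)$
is always true.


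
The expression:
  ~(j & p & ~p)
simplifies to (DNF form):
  True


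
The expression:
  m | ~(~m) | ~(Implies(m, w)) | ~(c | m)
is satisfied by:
  {m: True, c: False}
  {c: False, m: False}
  {c: True, m: True}


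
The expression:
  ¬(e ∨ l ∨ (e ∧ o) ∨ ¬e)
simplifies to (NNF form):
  False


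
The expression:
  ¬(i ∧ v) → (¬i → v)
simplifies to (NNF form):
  i ∨ v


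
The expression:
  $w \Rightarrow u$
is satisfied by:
  {u: True, w: False}
  {w: False, u: False}
  {w: True, u: True}


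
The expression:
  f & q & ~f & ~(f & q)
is never true.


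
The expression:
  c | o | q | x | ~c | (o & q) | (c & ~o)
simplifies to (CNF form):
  True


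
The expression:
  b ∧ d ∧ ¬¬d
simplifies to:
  b ∧ d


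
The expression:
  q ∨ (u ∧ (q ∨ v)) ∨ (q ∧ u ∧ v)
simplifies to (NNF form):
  q ∨ (u ∧ v)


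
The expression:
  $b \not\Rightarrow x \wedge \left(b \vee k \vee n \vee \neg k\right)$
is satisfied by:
  {b: True, x: False}


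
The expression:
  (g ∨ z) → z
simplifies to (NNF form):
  z ∨ ¬g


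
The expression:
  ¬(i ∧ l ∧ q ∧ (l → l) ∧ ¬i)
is always true.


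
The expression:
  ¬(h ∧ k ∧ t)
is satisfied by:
  {h: False, k: False, t: False}
  {t: True, h: False, k: False}
  {k: True, h: False, t: False}
  {t: True, k: True, h: False}
  {h: True, t: False, k: False}
  {t: True, h: True, k: False}
  {k: True, h: True, t: False}


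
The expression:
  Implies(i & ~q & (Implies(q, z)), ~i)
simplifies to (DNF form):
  q | ~i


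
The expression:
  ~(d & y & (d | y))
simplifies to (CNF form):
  ~d | ~y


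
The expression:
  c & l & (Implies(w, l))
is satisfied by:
  {c: True, l: True}


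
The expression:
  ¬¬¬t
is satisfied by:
  {t: False}


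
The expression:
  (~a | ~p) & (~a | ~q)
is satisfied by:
  {q: False, a: False, p: False}
  {p: True, q: False, a: False}
  {q: True, p: False, a: False}
  {p: True, q: True, a: False}
  {a: True, p: False, q: False}


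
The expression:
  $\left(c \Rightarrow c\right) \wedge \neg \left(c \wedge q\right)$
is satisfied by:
  {c: False, q: False}
  {q: True, c: False}
  {c: True, q: False}


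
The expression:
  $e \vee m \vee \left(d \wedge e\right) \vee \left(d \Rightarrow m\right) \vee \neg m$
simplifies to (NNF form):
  $\text{True}$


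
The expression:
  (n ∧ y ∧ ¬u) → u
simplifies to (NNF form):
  u ∨ ¬n ∨ ¬y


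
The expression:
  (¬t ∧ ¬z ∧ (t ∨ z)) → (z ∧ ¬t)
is always true.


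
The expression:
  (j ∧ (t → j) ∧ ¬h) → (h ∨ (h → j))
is always true.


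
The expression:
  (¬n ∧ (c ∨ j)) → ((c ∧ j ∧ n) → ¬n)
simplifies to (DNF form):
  True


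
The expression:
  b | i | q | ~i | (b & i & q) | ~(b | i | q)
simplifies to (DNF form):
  True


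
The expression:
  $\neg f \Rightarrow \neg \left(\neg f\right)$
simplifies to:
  $f$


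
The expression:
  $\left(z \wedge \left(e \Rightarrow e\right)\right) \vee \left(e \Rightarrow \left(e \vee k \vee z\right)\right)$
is always true.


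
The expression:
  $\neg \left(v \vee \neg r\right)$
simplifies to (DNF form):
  $r \wedge \neg v$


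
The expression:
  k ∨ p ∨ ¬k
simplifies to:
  True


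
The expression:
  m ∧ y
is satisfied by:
  {m: True, y: True}


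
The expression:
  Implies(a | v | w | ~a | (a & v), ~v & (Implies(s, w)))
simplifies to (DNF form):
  (w & ~v) | (~s & ~v)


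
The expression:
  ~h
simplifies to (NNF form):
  ~h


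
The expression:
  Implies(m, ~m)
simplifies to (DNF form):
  ~m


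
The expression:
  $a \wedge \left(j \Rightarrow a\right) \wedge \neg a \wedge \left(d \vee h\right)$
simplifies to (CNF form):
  $\text{False}$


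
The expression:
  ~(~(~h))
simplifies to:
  ~h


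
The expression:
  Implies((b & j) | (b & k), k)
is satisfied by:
  {k: True, b: False, j: False}
  {k: False, b: False, j: False}
  {j: True, k: True, b: False}
  {j: True, k: False, b: False}
  {b: True, k: True, j: False}
  {b: True, k: False, j: False}
  {b: True, j: True, k: True}


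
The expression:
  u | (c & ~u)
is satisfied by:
  {c: True, u: True}
  {c: True, u: False}
  {u: True, c: False}


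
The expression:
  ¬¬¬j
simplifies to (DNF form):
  ¬j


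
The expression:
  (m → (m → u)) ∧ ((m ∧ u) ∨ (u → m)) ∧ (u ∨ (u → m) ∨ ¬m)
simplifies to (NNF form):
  (m ∧ u) ∨ (¬m ∧ ¬u)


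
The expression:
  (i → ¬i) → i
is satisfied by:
  {i: True}


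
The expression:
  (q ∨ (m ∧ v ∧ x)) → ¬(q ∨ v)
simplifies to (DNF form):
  (¬m ∧ ¬q) ∨ (¬q ∧ ¬v) ∨ (¬q ∧ ¬x)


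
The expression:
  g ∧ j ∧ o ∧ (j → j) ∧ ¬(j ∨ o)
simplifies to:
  False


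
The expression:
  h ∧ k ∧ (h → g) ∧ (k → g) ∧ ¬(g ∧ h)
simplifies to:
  False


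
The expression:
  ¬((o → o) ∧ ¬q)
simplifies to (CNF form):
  q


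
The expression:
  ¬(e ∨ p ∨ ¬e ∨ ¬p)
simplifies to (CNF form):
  False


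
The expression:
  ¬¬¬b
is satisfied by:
  {b: False}


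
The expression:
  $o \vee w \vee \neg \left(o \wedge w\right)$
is always true.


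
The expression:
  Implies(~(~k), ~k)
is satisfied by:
  {k: False}


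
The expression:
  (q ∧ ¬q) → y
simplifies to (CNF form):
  True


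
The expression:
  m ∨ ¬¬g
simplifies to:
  g ∨ m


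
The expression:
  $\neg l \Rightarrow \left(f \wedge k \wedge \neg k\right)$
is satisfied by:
  {l: True}


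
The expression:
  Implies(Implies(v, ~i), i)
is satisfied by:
  {i: True}


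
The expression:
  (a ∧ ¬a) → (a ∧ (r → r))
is always true.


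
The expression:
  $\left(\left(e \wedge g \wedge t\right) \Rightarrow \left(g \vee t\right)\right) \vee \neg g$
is always true.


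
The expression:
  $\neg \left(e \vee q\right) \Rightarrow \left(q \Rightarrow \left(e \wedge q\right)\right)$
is always true.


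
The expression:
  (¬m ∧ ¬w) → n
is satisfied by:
  {n: True, m: True, w: True}
  {n: True, m: True, w: False}
  {n: True, w: True, m: False}
  {n: True, w: False, m: False}
  {m: True, w: True, n: False}
  {m: True, w: False, n: False}
  {w: True, m: False, n: False}


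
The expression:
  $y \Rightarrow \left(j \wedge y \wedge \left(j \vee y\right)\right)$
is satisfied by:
  {j: True, y: False}
  {y: False, j: False}
  {y: True, j: True}


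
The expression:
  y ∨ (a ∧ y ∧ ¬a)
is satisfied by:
  {y: True}


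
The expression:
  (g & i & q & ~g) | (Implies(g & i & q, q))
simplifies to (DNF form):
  True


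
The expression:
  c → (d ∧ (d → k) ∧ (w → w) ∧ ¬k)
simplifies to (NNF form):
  ¬c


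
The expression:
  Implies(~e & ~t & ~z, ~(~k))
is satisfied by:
  {t: True, k: True, z: True, e: True}
  {t: True, k: True, z: True, e: False}
  {t: True, k: True, e: True, z: False}
  {t: True, k: True, e: False, z: False}
  {t: True, z: True, e: True, k: False}
  {t: True, z: True, e: False, k: False}
  {t: True, z: False, e: True, k: False}
  {t: True, z: False, e: False, k: False}
  {k: True, z: True, e: True, t: False}
  {k: True, z: True, e: False, t: False}
  {k: True, e: True, z: False, t: False}
  {k: True, e: False, z: False, t: False}
  {z: True, e: True, k: False, t: False}
  {z: True, k: False, e: False, t: False}
  {e: True, k: False, z: False, t: False}


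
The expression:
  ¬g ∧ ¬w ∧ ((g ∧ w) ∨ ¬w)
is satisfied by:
  {g: False, w: False}


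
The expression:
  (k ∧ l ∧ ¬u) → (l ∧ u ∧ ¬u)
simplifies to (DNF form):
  u ∨ ¬k ∨ ¬l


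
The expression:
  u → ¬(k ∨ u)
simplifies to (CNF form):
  ¬u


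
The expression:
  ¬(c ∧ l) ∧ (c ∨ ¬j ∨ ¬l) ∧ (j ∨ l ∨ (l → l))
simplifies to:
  (¬c ∧ ¬j) ∨ ¬l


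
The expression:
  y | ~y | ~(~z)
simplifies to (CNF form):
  True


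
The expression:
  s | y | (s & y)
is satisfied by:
  {y: True, s: True}
  {y: True, s: False}
  {s: True, y: False}


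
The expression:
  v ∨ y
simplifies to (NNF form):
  v ∨ y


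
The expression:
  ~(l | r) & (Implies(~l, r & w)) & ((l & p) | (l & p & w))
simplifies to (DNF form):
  False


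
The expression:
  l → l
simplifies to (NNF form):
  True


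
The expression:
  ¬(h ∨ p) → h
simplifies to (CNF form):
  h ∨ p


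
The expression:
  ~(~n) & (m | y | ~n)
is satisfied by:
  {y: True, m: True, n: True}
  {y: True, n: True, m: False}
  {m: True, n: True, y: False}


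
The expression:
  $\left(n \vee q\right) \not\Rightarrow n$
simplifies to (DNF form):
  $q \wedge \neg n$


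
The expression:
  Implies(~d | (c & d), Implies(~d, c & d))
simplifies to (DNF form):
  d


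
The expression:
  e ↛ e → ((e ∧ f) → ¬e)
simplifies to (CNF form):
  True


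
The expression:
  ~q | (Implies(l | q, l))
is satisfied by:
  {l: True, q: False}
  {q: False, l: False}
  {q: True, l: True}


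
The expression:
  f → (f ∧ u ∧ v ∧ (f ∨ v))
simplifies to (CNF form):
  (u ∨ ¬f) ∧ (v ∨ ¬f)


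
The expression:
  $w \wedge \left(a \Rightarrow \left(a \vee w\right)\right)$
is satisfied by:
  {w: True}


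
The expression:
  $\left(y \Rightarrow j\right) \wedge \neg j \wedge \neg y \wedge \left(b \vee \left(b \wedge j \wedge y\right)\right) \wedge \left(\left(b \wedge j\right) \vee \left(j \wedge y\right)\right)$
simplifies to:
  $\text{False}$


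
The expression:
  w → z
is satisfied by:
  {z: True, w: False}
  {w: False, z: False}
  {w: True, z: True}


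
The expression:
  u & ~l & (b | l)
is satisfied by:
  {b: True, u: True, l: False}


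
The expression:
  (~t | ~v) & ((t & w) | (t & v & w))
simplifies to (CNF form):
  t & w & ~v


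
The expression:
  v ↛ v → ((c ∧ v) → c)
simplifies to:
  True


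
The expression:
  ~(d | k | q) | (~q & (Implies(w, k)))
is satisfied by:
  {k: True, q: False, w: False, d: False}
  {k: False, q: False, w: False, d: False}
  {d: True, k: True, q: False, w: False}
  {d: True, k: False, q: False, w: False}
  {k: True, w: True, d: False, q: False}
  {w: True, d: False, q: False, k: False}
  {d: True, w: True, k: True, q: False}


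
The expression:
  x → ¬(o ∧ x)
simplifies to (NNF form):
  ¬o ∨ ¬x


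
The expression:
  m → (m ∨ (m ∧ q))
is always true.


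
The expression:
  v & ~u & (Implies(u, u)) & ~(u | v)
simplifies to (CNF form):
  False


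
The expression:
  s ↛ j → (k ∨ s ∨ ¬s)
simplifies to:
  True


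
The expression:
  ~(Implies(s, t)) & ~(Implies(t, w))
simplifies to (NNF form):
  False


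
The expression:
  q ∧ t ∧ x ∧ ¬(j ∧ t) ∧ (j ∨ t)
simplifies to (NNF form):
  q ∧ t ∧ x ∧ ¬j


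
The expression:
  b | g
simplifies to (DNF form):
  b | g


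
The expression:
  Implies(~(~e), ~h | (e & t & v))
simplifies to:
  ~e | ~h | (t & v)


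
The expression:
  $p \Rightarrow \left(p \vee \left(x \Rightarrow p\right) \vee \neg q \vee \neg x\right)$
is always true.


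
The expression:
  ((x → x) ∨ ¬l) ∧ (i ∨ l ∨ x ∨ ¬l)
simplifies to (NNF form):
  True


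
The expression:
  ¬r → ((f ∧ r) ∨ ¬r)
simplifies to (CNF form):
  True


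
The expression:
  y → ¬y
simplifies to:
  ¬y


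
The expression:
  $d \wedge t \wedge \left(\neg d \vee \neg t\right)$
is never true.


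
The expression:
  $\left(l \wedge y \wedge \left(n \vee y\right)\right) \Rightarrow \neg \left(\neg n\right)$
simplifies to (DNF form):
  $n \vee \neg l \vee \neg y$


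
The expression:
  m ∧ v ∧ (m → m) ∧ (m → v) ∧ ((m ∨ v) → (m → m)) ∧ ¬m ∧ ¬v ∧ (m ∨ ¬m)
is never true.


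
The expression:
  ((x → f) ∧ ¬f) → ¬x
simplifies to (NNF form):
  True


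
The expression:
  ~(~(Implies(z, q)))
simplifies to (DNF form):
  q | ~z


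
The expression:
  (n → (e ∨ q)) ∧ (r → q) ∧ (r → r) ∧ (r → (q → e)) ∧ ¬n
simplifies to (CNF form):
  ¬n ∧ (e ∨ ¬r) ∧ (q ∨ ¬r)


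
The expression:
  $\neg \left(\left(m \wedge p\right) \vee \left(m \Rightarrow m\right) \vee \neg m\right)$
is never true.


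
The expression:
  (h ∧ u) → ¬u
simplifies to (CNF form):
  ¬h ∨ ¬u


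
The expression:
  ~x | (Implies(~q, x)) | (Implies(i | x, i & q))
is always true.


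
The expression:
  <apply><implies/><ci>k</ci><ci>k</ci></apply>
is always true.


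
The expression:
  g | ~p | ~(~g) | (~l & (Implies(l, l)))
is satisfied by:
  {g: True, l: False, p: False}
  {l: False, p: False, g: False}
  {p: True, g: True, l: False}
  {p: True, l: False, g: False}
  {g: True, l: True, p: False}
  {l: True, g: False, p: False}
  {p: True, l: True, g: True}


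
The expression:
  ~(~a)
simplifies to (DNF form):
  a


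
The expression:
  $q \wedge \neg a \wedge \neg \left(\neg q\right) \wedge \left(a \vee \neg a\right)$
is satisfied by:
  {q: True, a: False}


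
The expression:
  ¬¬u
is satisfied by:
  {u: True}


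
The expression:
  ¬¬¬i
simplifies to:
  ¬i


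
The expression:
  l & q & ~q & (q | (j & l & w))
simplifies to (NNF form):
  False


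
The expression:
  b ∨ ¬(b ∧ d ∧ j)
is always true.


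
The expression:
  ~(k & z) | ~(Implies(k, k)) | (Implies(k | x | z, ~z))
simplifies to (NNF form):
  ~k | ~z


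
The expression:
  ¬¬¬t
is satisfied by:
  {t: False}


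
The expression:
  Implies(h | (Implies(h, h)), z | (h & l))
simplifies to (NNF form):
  z | (h & l)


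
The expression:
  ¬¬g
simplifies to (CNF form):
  g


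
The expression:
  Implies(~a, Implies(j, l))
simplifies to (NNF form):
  a | l | ~j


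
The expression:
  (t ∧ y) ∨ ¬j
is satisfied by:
  {y: True, t: True, j: False}
  {y: True, t: False, j: False}
  {t: True, y: False, j: False}
  {y: False, t: False, j: False}
  {j: True, y: True, t: True}


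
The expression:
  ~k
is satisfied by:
  {k: False}


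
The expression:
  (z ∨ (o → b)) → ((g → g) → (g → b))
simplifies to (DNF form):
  b ∨ (o ∧ ¬z) ∨ ¬g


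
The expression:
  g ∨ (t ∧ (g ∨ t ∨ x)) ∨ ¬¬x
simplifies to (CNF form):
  g ∨ t ∨ x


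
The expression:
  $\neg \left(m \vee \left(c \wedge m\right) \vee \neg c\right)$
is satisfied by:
  {c: True, m: False}


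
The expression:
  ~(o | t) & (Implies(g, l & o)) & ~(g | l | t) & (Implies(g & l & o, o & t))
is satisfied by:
  {g: False, o: False, l: False, t: False}


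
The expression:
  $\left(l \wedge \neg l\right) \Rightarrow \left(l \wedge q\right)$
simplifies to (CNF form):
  $\text{True}$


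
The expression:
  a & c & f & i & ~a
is never true.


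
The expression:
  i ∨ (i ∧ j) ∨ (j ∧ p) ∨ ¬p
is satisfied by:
  {i: True, j: True, p: False}
  {i: True, p: False, j: False}
  {j: True, p: False, i: False}
  {j: False, p: False, i: False}
  {i: True, j: True, p: True}
  {i: True, p: True, j: False}
  {j: True, p: True, i: False}


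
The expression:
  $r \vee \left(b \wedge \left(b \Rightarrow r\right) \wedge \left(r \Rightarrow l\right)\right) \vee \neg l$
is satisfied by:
  {r: True, l: False}
  {l: False, r: False}
  {l: True, r: True}


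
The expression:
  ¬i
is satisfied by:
  {i: False}


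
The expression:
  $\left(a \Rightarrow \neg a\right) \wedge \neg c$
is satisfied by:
  {a: False, c: False}


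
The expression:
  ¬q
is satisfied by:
  {q: False}


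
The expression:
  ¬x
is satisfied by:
  {x: False}


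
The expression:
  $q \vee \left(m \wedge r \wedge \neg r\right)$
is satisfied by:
  {q: True}


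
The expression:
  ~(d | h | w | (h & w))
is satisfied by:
  {d: False, w: False, h: False}


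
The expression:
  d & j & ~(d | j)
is never true.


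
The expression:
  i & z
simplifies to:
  i & z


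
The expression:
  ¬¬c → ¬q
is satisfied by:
  {c: False, q: False}
  {q: True, c: False}
  {c: True, q: False}


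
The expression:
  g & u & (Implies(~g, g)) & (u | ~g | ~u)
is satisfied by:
  {u: True, g: True}


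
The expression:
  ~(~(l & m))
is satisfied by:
  {m: True, l: True}


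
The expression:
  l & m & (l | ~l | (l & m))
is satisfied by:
  {m: True, l: True}


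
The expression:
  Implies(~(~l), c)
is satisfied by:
  {c: True, l: False}
  {l: False, c: False}
  {l: True, c: True}


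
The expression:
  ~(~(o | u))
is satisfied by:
  {o: True, u: True}
  {o: True, u: False}
  {u: True, o: False}


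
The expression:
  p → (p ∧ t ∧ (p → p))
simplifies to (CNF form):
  t ∨ ¬p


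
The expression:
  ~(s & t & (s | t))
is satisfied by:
  {s: False, t: False}
  {t: True, s: False}
  {s: True, t: False}


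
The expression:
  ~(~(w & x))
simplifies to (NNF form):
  w & x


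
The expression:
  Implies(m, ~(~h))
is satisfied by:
  {h: True, m: False}
  {m: False, h: False}
  {m: True, h: True}


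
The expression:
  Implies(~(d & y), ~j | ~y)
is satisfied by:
  {d: True, y: False, j: False}
  {y: False, j: False, d: False}
  {j: True, d: True, y: False}
  {j: True, y: False, d: False}
  {d: True, y: True, j: False}
  {y: True, d: False, j: False}
  {j: True, y: True, d: True}


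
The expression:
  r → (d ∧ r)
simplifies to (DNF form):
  d ∨ ¬r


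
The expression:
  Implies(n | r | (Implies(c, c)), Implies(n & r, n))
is always true.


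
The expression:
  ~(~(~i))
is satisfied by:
  {i: False}


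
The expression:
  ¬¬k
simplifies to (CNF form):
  k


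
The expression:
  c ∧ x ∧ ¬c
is never true.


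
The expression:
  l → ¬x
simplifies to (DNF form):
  ¬l ∨ ¬x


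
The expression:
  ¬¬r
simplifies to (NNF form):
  r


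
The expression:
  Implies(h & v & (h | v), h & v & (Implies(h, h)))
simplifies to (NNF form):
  True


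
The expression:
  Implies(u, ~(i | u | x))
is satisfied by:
  {u: False}


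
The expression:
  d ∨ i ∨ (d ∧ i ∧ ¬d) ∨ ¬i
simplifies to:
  True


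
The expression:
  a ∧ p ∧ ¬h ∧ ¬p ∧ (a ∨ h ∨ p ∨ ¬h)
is never true.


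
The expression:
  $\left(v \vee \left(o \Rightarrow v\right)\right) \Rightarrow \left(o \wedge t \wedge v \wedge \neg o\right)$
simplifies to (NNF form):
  $o \wedge \neg v$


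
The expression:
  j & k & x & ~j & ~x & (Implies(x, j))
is never true.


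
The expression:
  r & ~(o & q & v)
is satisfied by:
  {r: True, o: False, v: False, q: False}
  {r: True, q: True, o: False, v: False}
  {r: True, v: True, o: False, q: False}
  {r: True, q: True, v: True, o: False}
  {r: True, o: True, v: False, q: False}
  {r: True, q: True, o: True, v: False}
  {r: True, v: True, o: True, q: False}


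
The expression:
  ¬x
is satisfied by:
  {x: False}


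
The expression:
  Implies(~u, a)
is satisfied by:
  {a: True, u: True}
  {a: True, u: False}
  {u: True, a: False}


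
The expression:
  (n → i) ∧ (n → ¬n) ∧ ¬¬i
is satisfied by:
  {i: True, n: False}


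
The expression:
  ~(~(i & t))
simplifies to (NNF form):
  i & t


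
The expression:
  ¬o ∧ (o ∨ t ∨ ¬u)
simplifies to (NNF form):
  ¬o ∧ (t ∨ ¬u)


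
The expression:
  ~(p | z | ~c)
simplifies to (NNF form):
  c & ~p & ~z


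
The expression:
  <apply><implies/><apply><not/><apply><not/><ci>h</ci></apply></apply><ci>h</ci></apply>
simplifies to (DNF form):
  <true/>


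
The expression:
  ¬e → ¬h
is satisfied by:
  {e: True, h: False}
  {h: False, e: False}
  {h: True, e: True}


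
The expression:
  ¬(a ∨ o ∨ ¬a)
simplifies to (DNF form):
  False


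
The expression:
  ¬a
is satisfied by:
  {a: False}


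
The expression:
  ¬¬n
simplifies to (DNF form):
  n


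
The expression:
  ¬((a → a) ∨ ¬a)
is never true.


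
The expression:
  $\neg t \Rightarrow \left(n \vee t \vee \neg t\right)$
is always true.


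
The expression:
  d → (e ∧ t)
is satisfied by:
  {t: True, e: True, d: False}
  {t: True, e: False, d: False}
  {e: True, t: False, d: False}
  {t: False, e: False, d: False}
  {d: True, t: True, e: True}


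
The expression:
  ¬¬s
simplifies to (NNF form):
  s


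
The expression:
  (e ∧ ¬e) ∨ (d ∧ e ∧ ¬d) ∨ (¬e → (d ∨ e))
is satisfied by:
  {d: True, e: True}
  {d: True, e: False}
  {e: True, d: False}


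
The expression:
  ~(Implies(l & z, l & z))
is never true.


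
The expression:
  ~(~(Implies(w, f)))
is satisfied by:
  {f: True, w: False}
  {w: False, f: False}
  {w: True, f: True}


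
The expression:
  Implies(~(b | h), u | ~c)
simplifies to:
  b | h | u | ~c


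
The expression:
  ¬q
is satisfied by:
  {q: False}


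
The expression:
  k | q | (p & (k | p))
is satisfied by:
  {k: True, q: True, p: True}
  {k: True, q: True, p: False}
  {k: True, p: True, q: False}
  {k: True, p: False, q: False}
  {q: True, p: True, k: False}
  {q: True, p: False, k: False}
  {p: True, q: False, k: False}


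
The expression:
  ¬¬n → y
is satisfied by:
  {y: True, n: False}
  {n: False, y: False}
  {n: True, y: True}


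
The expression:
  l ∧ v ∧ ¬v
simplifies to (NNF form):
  False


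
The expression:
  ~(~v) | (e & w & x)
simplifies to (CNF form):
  (e | v) & (v | w) & (v | x)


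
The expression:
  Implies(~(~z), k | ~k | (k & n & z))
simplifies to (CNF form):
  True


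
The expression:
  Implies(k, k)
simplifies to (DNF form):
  True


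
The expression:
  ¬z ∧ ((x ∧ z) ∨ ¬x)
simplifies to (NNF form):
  ¬x ∧ ¬z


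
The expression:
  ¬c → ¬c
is always true.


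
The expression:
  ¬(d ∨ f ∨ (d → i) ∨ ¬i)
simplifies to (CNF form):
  False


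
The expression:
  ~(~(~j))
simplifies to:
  ~j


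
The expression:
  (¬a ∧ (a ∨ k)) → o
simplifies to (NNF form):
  a ∨ o ∨ ¬k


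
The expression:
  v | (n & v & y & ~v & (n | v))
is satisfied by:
  {v: True}


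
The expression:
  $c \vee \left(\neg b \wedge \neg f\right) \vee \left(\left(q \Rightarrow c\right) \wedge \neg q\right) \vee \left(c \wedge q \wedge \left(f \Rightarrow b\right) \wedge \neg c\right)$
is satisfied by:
  {c: True, f: False, q: False, b: False}
  {c: True, b: True, f: False, q: False}
  {c: True, f: True, q: False, b: False}
  {c: True, b: True, f: True, q: False}
  {b: False, f: False, q: False, c: False}
  {b: True, f: False, q: False, c: False}
  {f: True, b: False, q: False, c: False}
  {b: True, f: True, q: False, c: False}
  {q: True, c: True, b: False, f: False}
  {b: True, q: True, c: True, f: False}
  {q: True, c: True, f: True, b: False}
  {b: True, q: True, c: True, f: True}
  {q: True, c: False, f: False, b: False}


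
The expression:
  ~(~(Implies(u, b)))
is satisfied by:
  {b: True, u: False}
  {u: False, b: False}
  {u: True, b: True}


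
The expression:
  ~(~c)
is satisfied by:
  {c: True}


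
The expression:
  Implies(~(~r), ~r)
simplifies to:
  ~r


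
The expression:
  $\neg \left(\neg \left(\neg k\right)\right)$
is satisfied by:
  {k: False}


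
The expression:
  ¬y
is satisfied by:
  {y: False}


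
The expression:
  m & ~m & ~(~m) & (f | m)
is never true.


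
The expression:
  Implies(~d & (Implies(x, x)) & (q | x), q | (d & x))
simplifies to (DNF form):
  d | q | ~x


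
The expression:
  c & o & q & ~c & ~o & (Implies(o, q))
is never true.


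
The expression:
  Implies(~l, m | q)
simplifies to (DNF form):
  l | m | q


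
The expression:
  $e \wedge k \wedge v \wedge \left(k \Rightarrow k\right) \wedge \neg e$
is never true.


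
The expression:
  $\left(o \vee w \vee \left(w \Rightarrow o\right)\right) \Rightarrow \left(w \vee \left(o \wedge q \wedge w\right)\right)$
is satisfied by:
  {w: True}


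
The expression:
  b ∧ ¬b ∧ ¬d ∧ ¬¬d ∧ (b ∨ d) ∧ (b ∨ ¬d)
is never true.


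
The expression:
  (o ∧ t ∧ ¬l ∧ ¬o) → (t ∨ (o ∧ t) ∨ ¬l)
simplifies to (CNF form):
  True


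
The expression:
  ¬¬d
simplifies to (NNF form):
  d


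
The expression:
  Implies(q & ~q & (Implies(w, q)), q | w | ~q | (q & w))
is always true.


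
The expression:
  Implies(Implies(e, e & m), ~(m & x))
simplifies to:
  ~m | ~x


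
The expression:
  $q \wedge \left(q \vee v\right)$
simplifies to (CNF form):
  $q$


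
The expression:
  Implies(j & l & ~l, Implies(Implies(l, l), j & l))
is always true.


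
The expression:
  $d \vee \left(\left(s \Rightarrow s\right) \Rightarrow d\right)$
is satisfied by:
  {d: True}


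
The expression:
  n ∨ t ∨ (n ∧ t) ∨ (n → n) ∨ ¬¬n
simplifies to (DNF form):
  True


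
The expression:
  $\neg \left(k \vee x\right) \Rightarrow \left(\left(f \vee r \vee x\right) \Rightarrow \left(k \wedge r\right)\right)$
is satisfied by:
  {x: True, k: True, f: False, r: False}
  {r: True, x: True, k: True, f: False}
  {x: True, k: True, f: True, r: False}
  {r: True, x: True, k: True, f: True}
  {x: True, f: False, k: False, r: False}
  {x: True, r: True, f: False, k: False}
  {x: True, f: True, k: False, r: False}
  {x: True, r: True, f: True, k: False}
  {k: True, r: False, f: False, x: False}
  {r: True, k: True, f: False, x: False}
  {k: True, f: True, r: False, x: False}
  {r: True, k: True, f: True, x: False}
  {r: False, f: False, k: False, x: False}


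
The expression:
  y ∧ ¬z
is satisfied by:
  {y: True, z: False}


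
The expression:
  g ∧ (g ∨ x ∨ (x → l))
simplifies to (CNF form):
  g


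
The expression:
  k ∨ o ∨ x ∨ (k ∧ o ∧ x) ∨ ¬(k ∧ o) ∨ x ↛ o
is always true.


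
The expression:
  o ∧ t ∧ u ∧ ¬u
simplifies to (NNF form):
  False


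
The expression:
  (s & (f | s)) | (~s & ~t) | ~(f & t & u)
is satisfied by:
  {s: True, u: False, t: False, f: False}
  {f: False, u: False, s: False, t: False}
  {f: True, s: True, u: False, t: False}
  {f: True, u: False, s: False, t: False}
  {t: True, s: True, f: False, u: False}
  {t: True, f: False, u: False, s: False}
  {t: True, f: True, s: True, u: False}
  {t: True, f: True, u: False, s: False}
  {s: True, u: True, t: False, f: False}
  {u: True, t: False, s: False, f: False}
  {f: True, u: True, s: True, t: False}
  {f: True, u: True, t: False, s: False}
  {s: True, u: True, t: True, f: False}
  {u: True, t: True, f: False, s: False}
  {f: True, u: True, t: True, s: True}


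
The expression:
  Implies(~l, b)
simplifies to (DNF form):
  b | l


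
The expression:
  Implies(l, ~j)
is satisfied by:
  {l: False, j: False}
  {j: True, l: False}
  {l: True, j: False}


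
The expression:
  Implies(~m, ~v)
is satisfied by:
  {m: True, v: False}
  {v: False, m: False}
  {v: True, m: True}


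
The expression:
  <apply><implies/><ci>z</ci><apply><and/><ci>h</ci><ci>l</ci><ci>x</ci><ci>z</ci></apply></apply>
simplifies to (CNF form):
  <apply><and/><apply><or/><ci>h</ci><apply><not/><ci>z</ci></apply></apply><apply><or/><ci>l</ci><apply><not/><ci>z</ci></apply></apply><apply><or/><ci>x</ci><apply><not/><ci>z</ci></apply></apply></apply>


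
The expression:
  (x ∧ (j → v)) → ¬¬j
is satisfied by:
  {j: True, x: False}
  {x: False, j: False}
  {x: True, j: True}


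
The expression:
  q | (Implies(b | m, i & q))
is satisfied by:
  {q: True, m: False, b: False}
  {b: True, q: True, m: False}
  {q: True, m: True, b: False}
  {b: True, q: True, m: True}
  {b: False, m: False, q: False}


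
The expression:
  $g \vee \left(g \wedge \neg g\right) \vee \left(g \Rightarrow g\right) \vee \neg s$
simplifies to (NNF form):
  $\text{True}$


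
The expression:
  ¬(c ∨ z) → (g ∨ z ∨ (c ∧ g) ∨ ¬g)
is always true.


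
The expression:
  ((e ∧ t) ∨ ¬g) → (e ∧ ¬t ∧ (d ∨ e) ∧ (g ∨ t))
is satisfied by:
  {g: True, e: False, t: False}
  {t: True, g: True, e: False}
  {e: True, g: True, t: False}


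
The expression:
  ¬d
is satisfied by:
  {d: False}


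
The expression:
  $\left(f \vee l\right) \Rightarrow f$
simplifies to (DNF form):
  $f \vee \neg l$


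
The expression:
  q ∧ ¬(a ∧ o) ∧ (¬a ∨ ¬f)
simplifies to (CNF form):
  q ∧ (¬a ∨ ¬f) ∧ (¬a ∨ ¬o)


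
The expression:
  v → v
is always true.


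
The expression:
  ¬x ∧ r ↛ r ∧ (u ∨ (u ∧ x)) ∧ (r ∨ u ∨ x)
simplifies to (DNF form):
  False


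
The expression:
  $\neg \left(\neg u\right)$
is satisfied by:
  {u: True}


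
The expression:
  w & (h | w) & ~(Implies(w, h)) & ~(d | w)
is never true.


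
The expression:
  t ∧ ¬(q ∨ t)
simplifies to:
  False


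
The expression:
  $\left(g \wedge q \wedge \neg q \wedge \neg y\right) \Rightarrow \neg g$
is always true.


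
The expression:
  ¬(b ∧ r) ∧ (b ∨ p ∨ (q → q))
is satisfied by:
  {b: False, r: False}
  {r: True, b: False}
  {b: True, r: False}


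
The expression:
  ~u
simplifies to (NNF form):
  ~u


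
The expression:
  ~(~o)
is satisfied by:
  {o: True}


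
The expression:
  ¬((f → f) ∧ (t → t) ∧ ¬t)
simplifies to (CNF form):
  t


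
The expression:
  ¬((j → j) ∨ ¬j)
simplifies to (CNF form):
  False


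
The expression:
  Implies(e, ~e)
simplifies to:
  ~e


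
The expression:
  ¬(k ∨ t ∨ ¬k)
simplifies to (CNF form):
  False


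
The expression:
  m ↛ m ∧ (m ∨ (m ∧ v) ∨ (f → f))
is never true.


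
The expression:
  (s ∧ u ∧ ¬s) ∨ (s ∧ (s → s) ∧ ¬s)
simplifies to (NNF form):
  False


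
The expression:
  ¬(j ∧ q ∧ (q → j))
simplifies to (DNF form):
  ¬j ∨ ¬q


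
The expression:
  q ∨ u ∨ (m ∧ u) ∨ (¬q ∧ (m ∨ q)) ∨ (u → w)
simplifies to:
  True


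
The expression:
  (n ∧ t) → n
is always true.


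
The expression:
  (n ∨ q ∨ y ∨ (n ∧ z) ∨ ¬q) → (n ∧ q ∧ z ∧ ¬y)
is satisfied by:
  {z: True, q: True, n: True, y: False}


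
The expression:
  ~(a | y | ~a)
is never true.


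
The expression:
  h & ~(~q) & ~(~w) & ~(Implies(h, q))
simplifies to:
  False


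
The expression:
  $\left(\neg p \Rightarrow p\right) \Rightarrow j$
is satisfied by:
  {j: True, p: False}
  {p: False, j: False}
  {p: True, j: True}


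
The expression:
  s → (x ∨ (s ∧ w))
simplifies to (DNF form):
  w ∨ x ∨ ¬s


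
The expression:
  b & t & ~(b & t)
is never true.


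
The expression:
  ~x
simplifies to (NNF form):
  ~x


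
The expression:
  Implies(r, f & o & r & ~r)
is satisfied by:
  {r: False}
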